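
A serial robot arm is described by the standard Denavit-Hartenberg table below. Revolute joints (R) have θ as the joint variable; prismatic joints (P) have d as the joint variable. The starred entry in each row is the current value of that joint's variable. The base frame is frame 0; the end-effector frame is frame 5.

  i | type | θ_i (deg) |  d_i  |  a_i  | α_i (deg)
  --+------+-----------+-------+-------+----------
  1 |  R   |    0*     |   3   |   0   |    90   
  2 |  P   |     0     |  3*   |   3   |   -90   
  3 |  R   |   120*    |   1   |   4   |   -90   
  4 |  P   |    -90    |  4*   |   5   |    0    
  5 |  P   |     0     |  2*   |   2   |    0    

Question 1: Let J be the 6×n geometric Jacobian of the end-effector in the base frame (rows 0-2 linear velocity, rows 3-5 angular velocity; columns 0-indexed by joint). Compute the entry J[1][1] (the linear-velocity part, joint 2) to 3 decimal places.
prismatic axis z_1 = (0.0000,-1.0000,0.0000)
J_v[:, 1] = z_1; J_ω[:, 1] = (0,0,0)
entry J[1][1] = -1.0000

-1.000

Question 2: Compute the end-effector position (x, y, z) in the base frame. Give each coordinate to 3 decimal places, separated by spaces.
-4.196 -2.536 11.000

after link 1: o_1 = (0.0000, 0.0000, 3.0000)
after link 2: o_2 = (3.0000, -3.0000, 3.0000)
after link 3: o_3 = (1.0000, 0.4641, 4.0000)
after link 4: o_4 = (-2.4641, -1.5359, 9.0000)
after link 5: o_5 = (-4.1962, -2.5359, 11.0000)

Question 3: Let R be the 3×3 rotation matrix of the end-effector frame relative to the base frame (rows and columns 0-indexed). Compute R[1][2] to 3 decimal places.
-0.500

End-effector z-axis (col 2 of R) = (-0.8660,-0.5000,0.0000)
R[1][2] = -0.5000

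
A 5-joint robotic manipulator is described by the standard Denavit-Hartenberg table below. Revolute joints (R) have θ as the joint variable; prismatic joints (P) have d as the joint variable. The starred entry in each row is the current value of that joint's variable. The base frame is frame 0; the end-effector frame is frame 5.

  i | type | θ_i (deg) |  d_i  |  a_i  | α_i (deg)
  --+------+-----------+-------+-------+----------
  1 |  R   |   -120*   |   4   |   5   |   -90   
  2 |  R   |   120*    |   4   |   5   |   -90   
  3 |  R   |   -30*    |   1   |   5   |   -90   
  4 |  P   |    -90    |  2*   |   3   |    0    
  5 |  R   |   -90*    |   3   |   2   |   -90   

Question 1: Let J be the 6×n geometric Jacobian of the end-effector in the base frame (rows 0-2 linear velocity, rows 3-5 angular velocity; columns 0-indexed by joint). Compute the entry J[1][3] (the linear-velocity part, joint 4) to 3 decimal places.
0.650

prismatic axis z_3 = (-0.6250,0.6495,-0.4330)
J_v[:, 3] = z_3; J_ω[:, 3] = (0,0,0)
entry J[1][3] = 0.6495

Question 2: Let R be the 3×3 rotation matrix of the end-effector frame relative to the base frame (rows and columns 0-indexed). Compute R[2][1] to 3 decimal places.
End-effector y-axis (col 1 of R) = (0.6250,-0.6495,0.4330)
R[2][1] = 0.4330

0.433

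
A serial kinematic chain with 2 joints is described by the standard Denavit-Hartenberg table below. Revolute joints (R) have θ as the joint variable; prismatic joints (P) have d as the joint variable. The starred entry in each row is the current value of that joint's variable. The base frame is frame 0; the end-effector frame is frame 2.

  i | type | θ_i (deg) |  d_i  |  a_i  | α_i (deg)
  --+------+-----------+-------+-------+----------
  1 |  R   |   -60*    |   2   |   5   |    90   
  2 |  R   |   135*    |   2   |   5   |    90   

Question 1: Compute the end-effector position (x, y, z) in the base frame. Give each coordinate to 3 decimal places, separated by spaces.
-1.000 -2.268 5.536

after link 1: o_1 = (2.5000, -4.3301, 2.0000)
after link 2: o_2 = (-0.9998, -2.2683, 5.5355)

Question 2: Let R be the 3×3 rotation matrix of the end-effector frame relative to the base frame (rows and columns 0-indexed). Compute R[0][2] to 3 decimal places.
End-effector z-axis (col 2 of R) = (0.3536,-0.6124,0.7071)
R[0][2] = 0.3536

0.354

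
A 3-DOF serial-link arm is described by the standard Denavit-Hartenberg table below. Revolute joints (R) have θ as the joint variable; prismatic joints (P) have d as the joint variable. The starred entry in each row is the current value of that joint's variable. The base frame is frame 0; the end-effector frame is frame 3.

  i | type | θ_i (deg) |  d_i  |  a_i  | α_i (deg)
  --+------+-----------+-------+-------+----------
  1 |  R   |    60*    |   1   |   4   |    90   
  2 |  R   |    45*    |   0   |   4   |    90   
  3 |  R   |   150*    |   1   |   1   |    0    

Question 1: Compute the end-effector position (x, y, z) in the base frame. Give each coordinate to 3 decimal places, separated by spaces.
after link 1: o_1 = (2.0000, 3.4641, 1.0000)
after link 2: o_2 = (3.4142, 5.9136, 3.8284)
after link 3: o_3 = (3.8946, 5.7456, 2.5089)

3.895 5.746 2.509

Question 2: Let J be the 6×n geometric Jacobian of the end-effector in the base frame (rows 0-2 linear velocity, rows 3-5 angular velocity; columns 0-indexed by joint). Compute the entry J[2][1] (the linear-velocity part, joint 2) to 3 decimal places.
axis z_1 = (0.8660,-0.5000,0.0000); lever o_n−o_1 = (1.8946,2.2815,1.5089)
cross product → J_v[:, 1] = (-0.7545,-1.3068,2.9232)
J_ω[:, 1] = z_1
entry J[2][1] = 2.9232

2.923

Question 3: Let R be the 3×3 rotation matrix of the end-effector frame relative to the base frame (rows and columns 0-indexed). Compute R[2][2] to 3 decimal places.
End-effector z-axis (col 2 of R) = (0.3536,0.6124,-0.7071)
R[2][2] = -0.7071

-0.707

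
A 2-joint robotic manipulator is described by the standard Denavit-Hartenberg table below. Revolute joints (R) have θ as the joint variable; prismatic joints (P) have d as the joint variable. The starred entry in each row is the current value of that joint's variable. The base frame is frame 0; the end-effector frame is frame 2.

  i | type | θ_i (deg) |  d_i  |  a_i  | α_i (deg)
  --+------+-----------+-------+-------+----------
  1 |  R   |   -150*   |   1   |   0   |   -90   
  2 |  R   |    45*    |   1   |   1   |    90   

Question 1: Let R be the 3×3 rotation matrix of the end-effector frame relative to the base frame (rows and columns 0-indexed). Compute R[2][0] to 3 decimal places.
-0.707

End-effector x-axis (col 0 of R) = (-0.6124,-0.3536,-0.7071)
R[2][0] = -0.7071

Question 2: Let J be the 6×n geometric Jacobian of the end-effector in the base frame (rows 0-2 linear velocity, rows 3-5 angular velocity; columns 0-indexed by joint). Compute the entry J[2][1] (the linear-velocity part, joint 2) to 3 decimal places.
axis z_1 = (0.5000,-0.8660,0.0000); lever o_n−o_1 = (-0.1124,-1.2196,-0.7071)
cross product → J_v[:, 1] = (0.6124,0.3536,-0.7071)
J_ω[:, 1] = z_1
entry J[2][1] = -0.7071

-0.707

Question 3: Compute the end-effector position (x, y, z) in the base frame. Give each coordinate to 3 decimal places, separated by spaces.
-0.112 -1.220 0.293

after link 1: o_1 = (0.0000, 0.0000, 1.0000)
after link 2: o_2 = (-0.1124, -1.2196, 0.2929)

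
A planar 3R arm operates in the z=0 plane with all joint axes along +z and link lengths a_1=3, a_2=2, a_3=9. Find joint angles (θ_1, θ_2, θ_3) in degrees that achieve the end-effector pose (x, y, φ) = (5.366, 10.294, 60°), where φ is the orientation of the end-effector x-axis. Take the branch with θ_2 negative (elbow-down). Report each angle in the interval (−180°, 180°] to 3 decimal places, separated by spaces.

111.787 -120.007 68.220

wrist centre = target − a_3·(cos φ, sin φ) = (0.8660, 2.4998)
cos θ_2 = (6.9988−3²−2²)/(2·3·2) = -0.5001; θ_2 = -120.0065° (elbow-down)
β = atan2(2.4998,0.8660) = 70.8923°; ψ = atan2(-1.7319,1.9998) = -40.8943°
θ_1 = β − ψ = 111.7866°
θ_3 = φ − θ_1 − θ_2 = 68.2199° (wrapped to (-180°,180°])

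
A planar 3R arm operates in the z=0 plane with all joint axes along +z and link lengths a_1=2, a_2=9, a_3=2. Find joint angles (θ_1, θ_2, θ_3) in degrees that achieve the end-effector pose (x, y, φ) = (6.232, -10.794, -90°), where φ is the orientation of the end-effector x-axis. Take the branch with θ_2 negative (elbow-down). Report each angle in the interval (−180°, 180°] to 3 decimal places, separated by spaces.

wrist centre = target − a_3·(cos φ, sin φ) = (6.2320, -8.7940)
cos θ_2 = (116.1723−2²−9²)/(2·2·9) = 0.8659; θ_2 = -30.0148° (elbow-down)
β = atan2(-8.7940,6.2320) = -54.6761°; ψ = atan2(-4.5020,9.7931) = -24.6889°
θ_1 = β − ψ = -29.9872°
θ_3 = φ − θ_1 − θ_2 = -29.9980° (wrapped to (-180°,180°])

-29.987 -30.015 -29.998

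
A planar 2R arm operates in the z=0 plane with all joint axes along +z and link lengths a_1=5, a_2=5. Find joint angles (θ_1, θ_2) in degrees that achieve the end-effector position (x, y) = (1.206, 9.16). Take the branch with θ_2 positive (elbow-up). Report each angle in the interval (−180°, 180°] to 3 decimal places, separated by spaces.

cos θ_2 = (85.3600−5²−5²)/(2·5·5) = 0.7072; θ_2 = 44.9924° (elbow-up)
β = atan2(9.1600,1.2060) = 82.4996°; ψ = atan2(3.5351,8.5360) = 22.4962°
θ_1 = β − ψ = 60.0034°

60.003 44.992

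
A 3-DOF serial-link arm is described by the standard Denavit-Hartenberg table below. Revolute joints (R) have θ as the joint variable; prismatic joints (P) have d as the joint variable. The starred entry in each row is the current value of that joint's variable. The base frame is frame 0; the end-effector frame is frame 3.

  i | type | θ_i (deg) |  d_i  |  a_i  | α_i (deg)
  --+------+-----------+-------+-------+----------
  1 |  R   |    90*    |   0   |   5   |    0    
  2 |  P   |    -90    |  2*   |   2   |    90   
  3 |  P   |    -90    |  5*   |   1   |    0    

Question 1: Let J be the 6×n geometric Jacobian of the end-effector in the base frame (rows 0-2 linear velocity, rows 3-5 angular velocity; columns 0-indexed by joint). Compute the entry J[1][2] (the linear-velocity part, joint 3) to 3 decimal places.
prismatic axis z_2 = (0.0000,-1.0000,0.0000)
J_v[:, 2] = z_2; J_ω[:, 2] = (0,0,0)
entry J[1][2] = -1.0000

-1.000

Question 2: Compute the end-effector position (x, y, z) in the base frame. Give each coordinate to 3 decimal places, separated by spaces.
after link 1: o_1 = (0.0000, 5.0000, 0.0000)
after link 2: o_2 = (2.0000, 5.0000, 2.0000)
after link 3: o_3 = (2.0000, -0.0000, 1.0000)

2.000 -0.000 1.000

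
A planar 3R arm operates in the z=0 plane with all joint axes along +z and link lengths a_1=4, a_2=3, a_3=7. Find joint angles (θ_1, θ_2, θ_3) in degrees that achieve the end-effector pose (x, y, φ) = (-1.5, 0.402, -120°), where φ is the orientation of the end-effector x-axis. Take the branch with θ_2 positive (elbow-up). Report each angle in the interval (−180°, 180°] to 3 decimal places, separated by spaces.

60.002 29.995 150.003

wrist centre = target − a_3·(cos φ, sin φ) = (2.0000, 6.4642)
cos θ_2 = (45.7856−4²−3²)/(2·4·3) = 0.8661; θ_2 = 29.9953° (elbow-up)
β = atan2(6.4642,2.0000) = 72.8081°; ψ = atan2(1.4998,6.5982) = 12.8059°
θ_1 = β − ψ = 60.0022°
θ_3 = φ − θ_1 − θ_2 = 150.0025° (wrapped to (-180°,180°])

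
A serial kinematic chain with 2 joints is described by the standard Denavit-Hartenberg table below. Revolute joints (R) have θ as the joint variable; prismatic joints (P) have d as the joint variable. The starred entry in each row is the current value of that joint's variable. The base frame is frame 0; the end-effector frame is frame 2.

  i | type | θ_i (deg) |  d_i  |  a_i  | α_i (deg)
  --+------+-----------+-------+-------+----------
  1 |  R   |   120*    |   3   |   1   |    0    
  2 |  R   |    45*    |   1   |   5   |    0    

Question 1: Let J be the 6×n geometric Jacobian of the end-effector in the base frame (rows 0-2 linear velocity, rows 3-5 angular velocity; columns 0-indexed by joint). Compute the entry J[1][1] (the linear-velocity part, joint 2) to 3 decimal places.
axis z_1 = (0.0000,0.0000,1.0000); lever o_n−o_1 = (-4.8296,1.2941,1.0000)
cross product → J_v[:, 1] = (-1.2941,-4.8296,0.0000)
J_ω[:, 1] = z_1
entry J[1][1] = -4.8296

-4.830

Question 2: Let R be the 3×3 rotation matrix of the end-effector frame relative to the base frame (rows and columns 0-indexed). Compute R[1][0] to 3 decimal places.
0.259

End-effector x-axis (col 0 of R) = (-0.9659,0.2588,0.0000)
R[1][0] = 0.2588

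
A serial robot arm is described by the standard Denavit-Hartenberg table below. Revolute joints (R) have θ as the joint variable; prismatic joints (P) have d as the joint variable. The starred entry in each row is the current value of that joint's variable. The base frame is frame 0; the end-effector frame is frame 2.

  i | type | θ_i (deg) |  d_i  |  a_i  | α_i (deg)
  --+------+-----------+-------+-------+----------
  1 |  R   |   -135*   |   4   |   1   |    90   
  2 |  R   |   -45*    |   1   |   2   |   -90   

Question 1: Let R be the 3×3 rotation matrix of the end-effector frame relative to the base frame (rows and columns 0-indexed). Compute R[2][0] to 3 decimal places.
End-effector x-axis (col 0 of R) = (-0.5000,-0.5000,-0.7071)
R[2][0] = -0.7071

-0.707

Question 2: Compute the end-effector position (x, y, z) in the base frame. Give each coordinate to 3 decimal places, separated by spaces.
-2.414 -1.000 2.586

after link 1: o_1 = (-0.7071, -0.7071, 4.0000)
after link 2: o_2 = (-2.4142, -1.0000, 2.5858)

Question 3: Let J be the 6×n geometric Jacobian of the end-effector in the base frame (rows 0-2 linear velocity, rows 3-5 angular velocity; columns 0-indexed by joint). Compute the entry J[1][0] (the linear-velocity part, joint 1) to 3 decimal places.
-2.414

axis z_0 = ẑ; lever o_n−o_0 = (-2.4142,-1.0000,2.5858)
cross product → J_v[:, 0] = (1.0000,-2.4142,0.0000)
J_ω[:, 0] = z_0
entry J[1][0] = -2.4142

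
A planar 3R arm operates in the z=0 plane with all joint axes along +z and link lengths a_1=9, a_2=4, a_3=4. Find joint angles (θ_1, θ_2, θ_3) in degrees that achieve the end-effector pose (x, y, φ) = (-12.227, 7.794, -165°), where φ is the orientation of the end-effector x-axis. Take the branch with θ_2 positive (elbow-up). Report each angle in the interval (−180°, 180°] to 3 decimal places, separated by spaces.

119.996 45.012 29.992

wrist centre = target − a_3·(cos φ, sin φ) = (-8.3633, 8.8293)
cos θ_2 = (147.9008−9²−4²)/(2·9·4) = 0.7070; θ_2 = 45.0122° (elbow-up)
β = atan2(8.8293,-8.3633) = 133.4475°; ψ = atan2(2.8290,11.8278) = 13.4515°
θ_1 = β − ψ = 119.9959°
θ_3 = φ − θ_1 − θ_2 = 29.9919° (wrapped to (-180°,180°])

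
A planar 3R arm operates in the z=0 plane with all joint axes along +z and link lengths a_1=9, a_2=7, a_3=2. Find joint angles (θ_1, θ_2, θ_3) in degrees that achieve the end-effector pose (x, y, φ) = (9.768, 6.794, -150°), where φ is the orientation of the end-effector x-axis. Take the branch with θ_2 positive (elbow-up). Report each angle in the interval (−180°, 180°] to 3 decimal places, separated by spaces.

wrist centre = target − a_3·(cos φ, sin φ) = (11.5001, 7.7940)
cos θ_2 = (192.9976−9²−7²)/(2·9·7) = 0.5000; θ_2 = 60.0013° (elbow-up)
β = atan2(7.7940,11.5001) = 34.1269°; ψ = atan2(6.0623,12.4999) = 25.8727°
θ_1 = β − ψ = 8.2542°
θ_3 = φ − θ_1 − θ_2 = 141.7445° (wrapped to (-180°,180°])

8.254 60.001 141.745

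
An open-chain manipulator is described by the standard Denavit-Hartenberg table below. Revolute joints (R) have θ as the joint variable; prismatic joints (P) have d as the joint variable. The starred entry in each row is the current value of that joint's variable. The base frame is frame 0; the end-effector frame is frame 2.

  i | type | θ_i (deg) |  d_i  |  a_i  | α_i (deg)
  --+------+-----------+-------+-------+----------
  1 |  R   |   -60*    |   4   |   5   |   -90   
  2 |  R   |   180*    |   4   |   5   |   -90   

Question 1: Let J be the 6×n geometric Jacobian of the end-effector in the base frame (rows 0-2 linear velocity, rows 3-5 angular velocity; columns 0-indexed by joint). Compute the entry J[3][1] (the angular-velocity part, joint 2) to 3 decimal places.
0.866

axis z_1 = (0.8660,0.5000,0.0000); lever o_n−o_1 = (0.9641,6.3301,-0.0000)
cross product → J_v[:, 1] = (-0.0000,0.0000,5.0000)
J_ω[:, 1] = z_1
entry J[3][1] = 0.8660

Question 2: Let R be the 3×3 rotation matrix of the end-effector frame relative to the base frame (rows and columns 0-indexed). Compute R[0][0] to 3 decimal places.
-0.500

End-effector x-axis (col 0 of R) = (-0.5000,0.8660,-0.0000)
R[0][0] = -0.5000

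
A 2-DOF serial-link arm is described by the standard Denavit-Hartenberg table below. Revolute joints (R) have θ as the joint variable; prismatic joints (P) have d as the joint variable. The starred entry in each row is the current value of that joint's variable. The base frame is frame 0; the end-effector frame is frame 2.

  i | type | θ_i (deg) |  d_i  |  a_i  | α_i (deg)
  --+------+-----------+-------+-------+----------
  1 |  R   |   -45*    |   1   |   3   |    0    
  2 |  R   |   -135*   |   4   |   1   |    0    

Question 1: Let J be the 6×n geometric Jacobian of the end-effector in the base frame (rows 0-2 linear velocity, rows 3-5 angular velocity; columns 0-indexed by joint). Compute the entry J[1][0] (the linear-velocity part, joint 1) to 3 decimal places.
1.121

axis z_0 = ẑ; lever o_n−o_0 = (1.1213,-2.1213,5.0000)
cross product → J_v[:, 0] = (2.1213,1.1213,-0.0000)
J_ω[:, 0] = z_0
entry J[1][0] = 1.1213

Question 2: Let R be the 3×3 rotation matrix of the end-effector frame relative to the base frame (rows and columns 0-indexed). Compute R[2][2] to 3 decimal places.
End-effector z-axis (col 2 of R) = (0.0000,0.0000,1.0000)
R[2][2] = 1.0000

1.000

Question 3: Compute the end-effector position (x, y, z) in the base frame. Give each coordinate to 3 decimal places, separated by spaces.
1.121 -2.121 5.000

after link 1: o_1 = (2.1213, -2.1213, 1.0000)
after link 2: o_2 = (1.1213, -2.1213, 5.0000)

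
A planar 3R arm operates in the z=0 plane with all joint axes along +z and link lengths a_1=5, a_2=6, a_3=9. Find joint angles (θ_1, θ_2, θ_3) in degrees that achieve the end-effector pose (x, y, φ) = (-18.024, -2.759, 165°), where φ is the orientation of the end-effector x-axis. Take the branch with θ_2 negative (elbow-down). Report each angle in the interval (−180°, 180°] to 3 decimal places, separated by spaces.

wrist centre = target − a_3·(cos φ, sin φ) = (-9.3307, -5.0884)
cos θ_2 = (112.9529−5²−6²)/(2·5·6) = 0.8659; θ_2 = -30.0165° (elbow-down)
β = atan2(-5.0884,-9.3307) = -151.3947°; ψ = atan2(-3.0015,10.1953) = -16.4044°
θ_1 = β − ψ = -134.9902°
θ_3 = φ − θ_1 − θ_2 = -29.9933° (wrapped to (-180°,180°])

-134.990 -30.017 -29.993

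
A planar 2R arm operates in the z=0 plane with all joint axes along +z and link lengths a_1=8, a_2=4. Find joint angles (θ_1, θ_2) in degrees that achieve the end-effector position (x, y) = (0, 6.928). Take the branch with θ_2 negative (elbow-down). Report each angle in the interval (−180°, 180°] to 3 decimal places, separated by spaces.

cos θ_2 = (47.9972−8²−4²)/(2·8·4) = -0.5000; θ_2 = -120.0029° (elbow-down)
β = atan2(6.9280,0.0000) = 90.0000°; ψ = atan2(-3.4640,5.9998) = -30.0000°
θ_1 = β − ψ = 120.0000°

120.000 -120.003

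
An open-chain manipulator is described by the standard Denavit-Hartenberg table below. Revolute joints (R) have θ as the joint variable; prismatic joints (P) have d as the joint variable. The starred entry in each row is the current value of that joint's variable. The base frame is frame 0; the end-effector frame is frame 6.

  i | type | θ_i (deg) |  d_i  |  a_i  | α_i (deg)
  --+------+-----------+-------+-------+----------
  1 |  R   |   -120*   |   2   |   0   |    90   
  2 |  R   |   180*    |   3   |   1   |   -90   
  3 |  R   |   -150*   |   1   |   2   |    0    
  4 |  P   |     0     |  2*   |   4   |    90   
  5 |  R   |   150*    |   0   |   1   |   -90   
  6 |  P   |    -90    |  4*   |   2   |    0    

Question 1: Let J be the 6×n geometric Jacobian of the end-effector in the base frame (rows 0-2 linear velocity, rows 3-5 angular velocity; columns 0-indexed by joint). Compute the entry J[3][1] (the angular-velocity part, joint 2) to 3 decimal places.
axis z_1 = (-0.8660,0.5000,0.0000); lever o_n−o_1 = (-3.8122,-0.9330,-0.0359)
cross product → J_v[:, 1] = (-0.0179,-0.0311,2.7141)
J_ω[:, 1] = z_1
entry J[3][1] = -0.8660

-0.866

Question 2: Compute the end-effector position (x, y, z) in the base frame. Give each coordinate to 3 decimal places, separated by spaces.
-3.812 -0.933 1.964

after link 1: o_1 = (0.0000, 0.0000, 2.0000)
after link 2: o_2 = (-2.0981, 2.3660, 2.0000)
after link 3: o_3 = (-3.8301, 1.3660, 1.0000)
after link 4: o_4 = (-7.2942, -0.6340, -1.0000)
after link 5: o_5 = (-6.5442, -0.2010, -1.5000)
after link 6: o_6 = (-3.8122, -0.9330, 1.9641)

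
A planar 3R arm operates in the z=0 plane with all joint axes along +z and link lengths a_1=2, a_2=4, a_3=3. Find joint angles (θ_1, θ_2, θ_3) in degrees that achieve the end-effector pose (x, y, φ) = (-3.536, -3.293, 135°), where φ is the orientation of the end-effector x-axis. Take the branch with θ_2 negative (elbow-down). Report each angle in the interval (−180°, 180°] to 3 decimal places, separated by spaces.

-74.291 -44.987 -105.722

wrist centre = target − a_3·(cos φ, sin φ) = (-1.4147, -5.4143)
cos θ_2 = (31.3162−2²−4²)/(2·2·4) = 0.7073; θ_2 = -44.9875° (elbow-down)
β = atan2(-5.4143,-1.4147) = -104.6431°; ψ = atan2(-2.8278,4.8290) = -30.3525°
θ_1 = β − ψ = -74.2906°
θ_3 = φ − θ_1 − θ_2 = -105.7219° (wrapped to (-180°,180°])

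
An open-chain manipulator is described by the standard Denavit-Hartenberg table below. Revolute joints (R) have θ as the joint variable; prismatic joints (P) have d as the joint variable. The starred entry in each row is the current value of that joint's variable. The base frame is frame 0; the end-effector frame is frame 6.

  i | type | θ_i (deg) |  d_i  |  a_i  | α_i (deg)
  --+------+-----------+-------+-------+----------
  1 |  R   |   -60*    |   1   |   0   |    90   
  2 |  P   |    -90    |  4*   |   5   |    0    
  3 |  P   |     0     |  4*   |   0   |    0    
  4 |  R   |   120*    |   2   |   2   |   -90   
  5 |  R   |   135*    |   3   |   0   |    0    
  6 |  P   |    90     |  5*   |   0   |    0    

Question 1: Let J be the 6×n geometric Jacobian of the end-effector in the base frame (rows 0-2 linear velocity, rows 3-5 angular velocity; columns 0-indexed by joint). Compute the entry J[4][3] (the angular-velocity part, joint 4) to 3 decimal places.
-0.500

axis z_3 = (-0.8660,-0.5000,0.0000); lever o_n−o_3 = (-2.8660,0.9641,7.9282)
cross product → J_v[:, 3] = (-3.9641,6.8660,-2.2679)
J_ω[:, 3] = z_3
entry J[4][3] = -0.5000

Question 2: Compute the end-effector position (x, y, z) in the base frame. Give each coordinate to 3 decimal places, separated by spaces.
after link 1: o_1 = (0.0000, 0.0000, 1.0000)
after link 2: o_2 = (-3.4641, -2.0000, -4.0000)
after link 3: o_3 = (-6.9282, -4.0000, -4.0000)
after link 4: o_4 = (-7.7942, -6.5000, -3.0000)
after link 5: o_5 = (-8.5442, -5.2010, -0.4019)
after link 6: o_6 = (-9.7942, -3.0359, 3.9282)

-9.794 -3.036 3.928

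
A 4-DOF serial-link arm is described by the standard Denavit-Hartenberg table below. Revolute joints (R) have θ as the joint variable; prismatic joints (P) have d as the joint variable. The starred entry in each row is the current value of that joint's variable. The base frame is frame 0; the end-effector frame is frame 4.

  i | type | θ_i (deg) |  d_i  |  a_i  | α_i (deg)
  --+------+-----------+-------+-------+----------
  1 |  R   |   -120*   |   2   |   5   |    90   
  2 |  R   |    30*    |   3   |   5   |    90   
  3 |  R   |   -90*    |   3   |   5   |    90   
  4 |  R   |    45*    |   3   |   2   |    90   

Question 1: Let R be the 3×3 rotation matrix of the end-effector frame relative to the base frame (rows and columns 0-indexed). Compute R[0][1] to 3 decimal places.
End-effector y-axis (col 1 of R) = (0.4330,0.7500,-0.5000)
R[0][1] = 0.4330

0.433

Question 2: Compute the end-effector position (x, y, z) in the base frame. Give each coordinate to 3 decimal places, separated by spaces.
-1.513 -9.449 -0.823

after link 1: o_1 = (-2.5000, -4.3301, 2.0000)
after link 2: o_2 = (-7.2631, -6.5801, 4.5000)
after link 3: o_3 = (-3.6830, -10.3792, 1.9019)
after link 4: o_4 = (-1.5128, -9.4486, -0.8228)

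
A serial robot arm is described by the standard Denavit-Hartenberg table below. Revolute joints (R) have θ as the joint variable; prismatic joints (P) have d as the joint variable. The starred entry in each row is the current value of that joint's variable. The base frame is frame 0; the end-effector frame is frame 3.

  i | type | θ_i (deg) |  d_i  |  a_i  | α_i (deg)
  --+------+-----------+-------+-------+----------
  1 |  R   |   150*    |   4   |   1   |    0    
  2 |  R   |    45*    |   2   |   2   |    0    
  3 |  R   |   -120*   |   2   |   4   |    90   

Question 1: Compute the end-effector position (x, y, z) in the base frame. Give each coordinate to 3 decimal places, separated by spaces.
-1.763 3.846 8.000

after link 1: o_1 = (-0.8660, 0.5000, 4.0000)
after link 2: o_2 = (-2.7979, -0.0176, 6.0000)
after link 3: o_3 = (-1.7626, 3.8461, 8.0000)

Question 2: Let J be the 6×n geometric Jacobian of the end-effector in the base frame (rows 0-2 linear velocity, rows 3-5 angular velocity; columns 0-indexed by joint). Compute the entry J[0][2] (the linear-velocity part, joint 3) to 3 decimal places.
-3.864

axis z_2 = (0.0000,0.0000,1.0000); lever o_n−o_2 = (1.0353,3.8637,2.0000)
cross product → J_v[:, 2] = (-3.8637,1.0353,0.0000)
J_ω[:, 2] = z_2
entry J[0][2] = -3.8637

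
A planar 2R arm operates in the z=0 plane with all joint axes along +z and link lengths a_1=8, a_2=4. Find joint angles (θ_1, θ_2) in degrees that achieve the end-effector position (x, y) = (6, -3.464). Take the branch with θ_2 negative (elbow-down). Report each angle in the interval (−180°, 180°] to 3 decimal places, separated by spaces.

0.001 -120.001

cos θ_2 = (47.9993−8²−4²)/(2·8·4) = -0.5000; θ_2 = -120.0007° (elbow-down)
β = atan2(-3.4640,6.0000) = -29.9993°; ψ = atan2(-3.4641,6.0000) = -30.0000°
θ_1 = β − ψ = 0.0007°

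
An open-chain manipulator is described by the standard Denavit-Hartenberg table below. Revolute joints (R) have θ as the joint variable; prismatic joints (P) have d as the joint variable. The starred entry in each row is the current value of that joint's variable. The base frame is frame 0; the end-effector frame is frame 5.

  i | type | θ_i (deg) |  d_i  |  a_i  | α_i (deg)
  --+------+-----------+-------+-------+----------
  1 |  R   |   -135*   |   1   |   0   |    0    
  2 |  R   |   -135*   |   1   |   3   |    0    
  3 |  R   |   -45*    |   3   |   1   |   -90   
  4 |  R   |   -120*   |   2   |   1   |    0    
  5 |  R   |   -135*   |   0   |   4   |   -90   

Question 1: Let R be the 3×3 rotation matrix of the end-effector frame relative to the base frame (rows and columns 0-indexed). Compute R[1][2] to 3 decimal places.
End-effector z-axis (col 2 of R) = (-0.6830,-0.6830,0.2588)
R[1][2] = -0.6830

-0.683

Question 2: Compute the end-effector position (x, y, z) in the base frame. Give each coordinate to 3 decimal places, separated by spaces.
-1.793 4.036 2.002

after link 1: o_1 = (0.0000, 0.0000, 1.0000)
after link 2: o_2 = (-0.0000, 3.0000, 2.0000)
after link 3: o_3 = (0.7071, 3.7071, 5.0000)
after link 4: o_4 = (-1.0607, 4.7678, 5.8660)
after link 5: o_5 = (-1.7927, 4.0357, 2.0023)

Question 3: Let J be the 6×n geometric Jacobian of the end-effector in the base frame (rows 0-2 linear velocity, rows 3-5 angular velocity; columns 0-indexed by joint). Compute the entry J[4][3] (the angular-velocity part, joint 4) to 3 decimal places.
axis z_3 = (-0.7071,0.7071,0.0000); lever o_n−o_3 = (-2.4998,0.3286,-2.9977)
cross product → J_v[:, 3] = (-2.1197,-2.1197,1.5353)
J_ω[:, 3] = z_3
entry J[4][3] = 0.7071

0.707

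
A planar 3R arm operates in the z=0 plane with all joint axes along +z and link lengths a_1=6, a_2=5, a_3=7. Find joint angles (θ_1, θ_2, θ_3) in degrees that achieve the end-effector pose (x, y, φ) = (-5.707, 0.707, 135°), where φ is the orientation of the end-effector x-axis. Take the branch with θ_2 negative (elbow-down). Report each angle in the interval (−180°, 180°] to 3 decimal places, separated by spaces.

-44.999 -134.999 -45.002

wrist centre = target − a_3·(cos φ, sin φ) = (-0.7573, -4.2427)
cos θ_2 = (18.5743−6²−5²)/(2·6·5) = -0.7071; θ_2 = -134.9990° (elbow-down)
β = atan2(-4.2427,-0.7573) = -100.1197°; ψ = atan2(-3.5356,2.4645) = -55.1211°
θ_1 = β − ψ = -44.9986°
θ_3 = φ − θ_1 − θ_2 = -45.0024° (wrapped to (-180°,180°])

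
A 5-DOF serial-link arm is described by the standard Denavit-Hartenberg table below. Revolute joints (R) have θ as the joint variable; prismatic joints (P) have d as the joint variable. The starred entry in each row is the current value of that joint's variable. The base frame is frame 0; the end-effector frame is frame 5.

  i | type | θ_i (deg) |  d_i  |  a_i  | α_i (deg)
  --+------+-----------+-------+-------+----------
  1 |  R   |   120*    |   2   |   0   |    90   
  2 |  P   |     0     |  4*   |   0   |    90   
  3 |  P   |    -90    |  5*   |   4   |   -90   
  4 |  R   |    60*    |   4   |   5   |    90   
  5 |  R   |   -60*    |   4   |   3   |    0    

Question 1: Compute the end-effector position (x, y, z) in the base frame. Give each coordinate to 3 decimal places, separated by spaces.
-6.516 -2.143 0.629

after link 1: o_1 = (0.0000, 0.0000, 2.0000)
after link 2: o_2 = (3.4641, 2.0000, 2.0000)
after link 3: o_3 = (0.0000, 0.0000, -3.0000)
after link 4: o_4 = (-4.1651, 2.2141, 1.3301)
after link 5: o_5 = (-6.5155, -2.1429, 0.6292)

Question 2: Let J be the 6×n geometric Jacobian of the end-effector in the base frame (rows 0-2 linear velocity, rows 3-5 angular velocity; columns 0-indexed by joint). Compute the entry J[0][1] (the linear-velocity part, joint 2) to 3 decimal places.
0.866

prismatic axis z_1 = (0.8660,0.5000,0.0000)
J_v[:, 1] = z_1; J_ω[:, 1] = (0,0,0)
entry J[0][1] = 0.8660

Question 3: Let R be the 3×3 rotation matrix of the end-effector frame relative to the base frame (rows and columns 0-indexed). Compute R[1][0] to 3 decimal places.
End-effector x-axis (col 0 of R) = (0.2165,-0.8750,0.4330)
R[1][0] = -0.8750

-0.875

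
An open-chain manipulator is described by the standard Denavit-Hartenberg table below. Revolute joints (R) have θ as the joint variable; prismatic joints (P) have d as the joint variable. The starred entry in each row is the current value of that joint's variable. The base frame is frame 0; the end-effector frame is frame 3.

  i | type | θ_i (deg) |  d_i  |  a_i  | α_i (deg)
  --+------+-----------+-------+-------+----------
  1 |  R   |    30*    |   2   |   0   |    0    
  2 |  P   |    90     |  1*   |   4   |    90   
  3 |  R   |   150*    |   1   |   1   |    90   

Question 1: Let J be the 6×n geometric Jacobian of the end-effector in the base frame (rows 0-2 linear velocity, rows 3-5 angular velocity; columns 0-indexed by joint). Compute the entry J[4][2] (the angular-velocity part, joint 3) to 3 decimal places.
axis z_2 = (0.8660,0.5000,0.0000); lever o_n−o_2 = (1.2990,-0.2500,0.5000)
cross product → J_v[:, 2] = (0.2500,-0.4330,-0.8660)
J_ω[:, 2] = z_2
entry J[4][2] = 0.5000

0.500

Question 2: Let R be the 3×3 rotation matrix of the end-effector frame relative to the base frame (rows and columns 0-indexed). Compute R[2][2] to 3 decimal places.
End-effector z-axis (col 2 of R) = (-0.2500,0.4330,0.8660)
R[2][2] = 0.8660

0.866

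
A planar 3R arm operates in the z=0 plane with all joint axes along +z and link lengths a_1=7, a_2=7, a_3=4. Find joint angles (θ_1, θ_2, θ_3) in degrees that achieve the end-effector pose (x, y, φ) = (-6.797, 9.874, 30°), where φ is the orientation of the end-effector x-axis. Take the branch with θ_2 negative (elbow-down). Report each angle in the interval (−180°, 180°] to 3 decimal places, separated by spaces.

wrist centre = target − a_3·(cos φ, sin φ) = (-10.2611, 7.8740)
cos θ_2 = (167.2901−7²−7²)/(2·7·7) = 0.7070; θ_2 = -45.0053° (elbow-down)
β = atan2(7.8740,-10.2611) = 142.4987°; ψ = atan2(-4.9502,11.9493) = -22.5026°
θ_1 = β − ψ = 165.0013°
θ_3 = φ − θ_1 − θ_2 = -89.9960° (wrapped to (-180°,180°])

165.001 -45.005 -89.996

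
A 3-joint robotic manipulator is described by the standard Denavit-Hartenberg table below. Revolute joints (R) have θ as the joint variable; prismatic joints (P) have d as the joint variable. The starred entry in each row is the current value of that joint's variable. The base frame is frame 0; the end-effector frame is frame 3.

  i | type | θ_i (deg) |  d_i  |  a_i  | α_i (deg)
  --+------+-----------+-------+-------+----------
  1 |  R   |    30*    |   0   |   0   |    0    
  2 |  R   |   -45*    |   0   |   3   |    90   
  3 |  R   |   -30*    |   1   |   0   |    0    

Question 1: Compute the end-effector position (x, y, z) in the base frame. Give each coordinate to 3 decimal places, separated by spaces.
2.639 -1.742 0.000

after link 1: o_1 = (0.0000, 0.0000, 0.0000)
after link 2: o_2 = (2.8978, -0.7765, 0.0000)
after link 3: o_3 = (2.6390, -1.7424, 0.0000)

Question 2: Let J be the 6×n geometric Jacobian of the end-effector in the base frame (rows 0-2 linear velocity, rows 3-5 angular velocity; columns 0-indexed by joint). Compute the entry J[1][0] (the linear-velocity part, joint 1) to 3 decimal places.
axis z_0 = ẑ; lever o_n−o_0 = (2.6390,-1.7424,0.0000)
cross product → J_v[:, 0] = (1.7424,2.6390,-0.0000)
J_ω[:, 0] = z_0
entry J[1][0] = 2.6390

2.639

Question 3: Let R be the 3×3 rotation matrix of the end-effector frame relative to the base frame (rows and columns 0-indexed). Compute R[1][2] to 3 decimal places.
-0.966

End-effector z-axis (col 2 of R) = (-0.2588,-0.9659,0.0000)
R[1][2] = -0.9659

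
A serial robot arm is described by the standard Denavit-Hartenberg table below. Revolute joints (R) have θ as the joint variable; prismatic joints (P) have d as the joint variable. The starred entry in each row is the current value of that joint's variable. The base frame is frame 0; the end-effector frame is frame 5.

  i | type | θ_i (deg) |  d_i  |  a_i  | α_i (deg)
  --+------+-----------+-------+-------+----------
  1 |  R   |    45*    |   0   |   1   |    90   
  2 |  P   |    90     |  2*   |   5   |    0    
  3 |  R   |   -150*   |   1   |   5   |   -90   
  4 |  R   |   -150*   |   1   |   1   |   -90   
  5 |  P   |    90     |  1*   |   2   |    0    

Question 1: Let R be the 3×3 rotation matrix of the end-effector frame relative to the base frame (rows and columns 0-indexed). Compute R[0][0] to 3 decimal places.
-0.612

End-effector x-axis (col 0 of R) = (-0.6124,-0.6124,-0.5000)
R[0][0] = -0.6124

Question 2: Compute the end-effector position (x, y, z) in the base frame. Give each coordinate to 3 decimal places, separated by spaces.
4.820 -1.354 0.487

after link 1: o_1 = (0.7071, 0.7071, 0.0000)
after link 2: o_2 = (2.1213, -0.7071, 5.0000)
after link 3: o_3 = (4.5962, 0.3536, 0.6699)
after link 4: o_4 = (5.2559, 0.3062, 1.9199)
after link 5: o_5 = (4.8203, -1.3542, 0.4869)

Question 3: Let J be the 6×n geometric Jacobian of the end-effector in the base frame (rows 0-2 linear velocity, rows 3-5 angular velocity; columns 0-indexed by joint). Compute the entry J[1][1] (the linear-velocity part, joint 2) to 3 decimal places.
-0.707

prismatic axis z_1 = (0.7071,-0.7071,0.0000)
J_v[:, 1] = z_1; J_ω[:, 1] = (0,0,0)
entry J[1][1] = -0.7071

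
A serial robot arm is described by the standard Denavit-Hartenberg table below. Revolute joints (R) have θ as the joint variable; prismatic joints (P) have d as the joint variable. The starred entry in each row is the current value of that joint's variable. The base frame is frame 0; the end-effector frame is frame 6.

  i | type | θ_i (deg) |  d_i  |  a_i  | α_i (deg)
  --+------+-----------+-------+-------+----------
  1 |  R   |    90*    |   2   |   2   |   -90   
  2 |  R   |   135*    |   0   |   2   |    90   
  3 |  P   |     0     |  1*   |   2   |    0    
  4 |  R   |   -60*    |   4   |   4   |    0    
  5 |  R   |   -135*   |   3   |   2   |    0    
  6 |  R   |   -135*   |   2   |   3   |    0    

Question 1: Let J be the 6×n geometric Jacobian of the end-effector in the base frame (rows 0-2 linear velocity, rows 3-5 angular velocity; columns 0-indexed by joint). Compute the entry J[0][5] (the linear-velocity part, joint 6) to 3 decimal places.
axis z_5 = (-0.0000,0.7071,-0.7071); lever o_n−o_5 = (-1.5000,-0.4229,-3.2513)
cross product → J_v[:, 5] = (-2.5981,1.0607,1.0607)
J_ω[:, 5] = z_5
entry J[0][5] = -2.5981

-2.598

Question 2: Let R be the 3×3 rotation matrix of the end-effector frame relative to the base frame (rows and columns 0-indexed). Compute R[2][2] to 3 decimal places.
-0.707

End-effector z-axis (col 2 of R) = (-0.0000,0.7071,-0.7071)
R[2][2] = -0.7071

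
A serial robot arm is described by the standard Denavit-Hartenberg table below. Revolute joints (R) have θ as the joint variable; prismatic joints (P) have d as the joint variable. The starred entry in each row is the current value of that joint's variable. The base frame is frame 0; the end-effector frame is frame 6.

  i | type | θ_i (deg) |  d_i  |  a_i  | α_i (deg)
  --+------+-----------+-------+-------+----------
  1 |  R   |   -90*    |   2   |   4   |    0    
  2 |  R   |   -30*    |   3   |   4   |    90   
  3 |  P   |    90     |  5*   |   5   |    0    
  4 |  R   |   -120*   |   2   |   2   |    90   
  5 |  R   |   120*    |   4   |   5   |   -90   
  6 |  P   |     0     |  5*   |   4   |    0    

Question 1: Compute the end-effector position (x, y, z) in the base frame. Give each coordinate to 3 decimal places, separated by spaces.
after link 1: o_1 = (0.0000, -4.0000, 2.0000)
after link 2: o_2 = (-2.0000, -7.4641, 5.0000)
after link 3: o_3 = (-6.3301, -4.9641, 10.0000)
after link 4: o_4 = (-8.9282, -5.4641, 9.0000)
after link 5: o_5 = (-10.5957, 0.3080, 6.7859)
after link 6: o_6 = (-8.6896, 5.5377, 9.9510)

-8.690 5.538 9.951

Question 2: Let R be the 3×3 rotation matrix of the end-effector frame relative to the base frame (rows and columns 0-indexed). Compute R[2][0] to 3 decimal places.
End-effector x-axis (col 0 of R) = (-0.5335,0.8080,0.2500)
R[2][0] = 0.2500

0.250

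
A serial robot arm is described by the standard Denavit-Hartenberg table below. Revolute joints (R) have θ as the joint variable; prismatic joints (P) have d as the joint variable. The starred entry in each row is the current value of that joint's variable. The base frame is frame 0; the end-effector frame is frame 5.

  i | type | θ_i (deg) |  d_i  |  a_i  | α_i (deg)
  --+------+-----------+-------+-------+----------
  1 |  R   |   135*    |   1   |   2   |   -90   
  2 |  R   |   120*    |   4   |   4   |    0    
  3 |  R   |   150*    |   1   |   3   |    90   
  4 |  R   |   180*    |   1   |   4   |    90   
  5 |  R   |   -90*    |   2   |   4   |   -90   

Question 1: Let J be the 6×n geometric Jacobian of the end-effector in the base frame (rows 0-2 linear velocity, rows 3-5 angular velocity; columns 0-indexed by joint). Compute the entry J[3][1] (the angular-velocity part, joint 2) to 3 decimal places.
axis z_1 = (-0.7071,-0.7071,0.0000); lever o_n−o_1 = (-5.6569,-4.2426,-4.4641)
cross product → J_v[:, 1] = (3.1566,-3.1566,-1.0000)
J_ω[:, 1] = z_1
entry J[3][1] = -0.7071

-0.707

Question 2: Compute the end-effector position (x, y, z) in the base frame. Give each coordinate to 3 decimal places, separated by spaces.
-7.071 -2.828 -3.464

after link 1: o_1 = (-1.4142, 1.4142, 1.0000)
after link 2: o_2 = (-2.8284, -2.8284, -2.4641)
after link 3: o_3 = (-3.5355, -3.5355, 0.5359)
after link 4: o_4 = (-2.8284, -4.2426, -3.4641)
after link 5: o_5 = (-7.0711, -2.8284, -3.4641)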